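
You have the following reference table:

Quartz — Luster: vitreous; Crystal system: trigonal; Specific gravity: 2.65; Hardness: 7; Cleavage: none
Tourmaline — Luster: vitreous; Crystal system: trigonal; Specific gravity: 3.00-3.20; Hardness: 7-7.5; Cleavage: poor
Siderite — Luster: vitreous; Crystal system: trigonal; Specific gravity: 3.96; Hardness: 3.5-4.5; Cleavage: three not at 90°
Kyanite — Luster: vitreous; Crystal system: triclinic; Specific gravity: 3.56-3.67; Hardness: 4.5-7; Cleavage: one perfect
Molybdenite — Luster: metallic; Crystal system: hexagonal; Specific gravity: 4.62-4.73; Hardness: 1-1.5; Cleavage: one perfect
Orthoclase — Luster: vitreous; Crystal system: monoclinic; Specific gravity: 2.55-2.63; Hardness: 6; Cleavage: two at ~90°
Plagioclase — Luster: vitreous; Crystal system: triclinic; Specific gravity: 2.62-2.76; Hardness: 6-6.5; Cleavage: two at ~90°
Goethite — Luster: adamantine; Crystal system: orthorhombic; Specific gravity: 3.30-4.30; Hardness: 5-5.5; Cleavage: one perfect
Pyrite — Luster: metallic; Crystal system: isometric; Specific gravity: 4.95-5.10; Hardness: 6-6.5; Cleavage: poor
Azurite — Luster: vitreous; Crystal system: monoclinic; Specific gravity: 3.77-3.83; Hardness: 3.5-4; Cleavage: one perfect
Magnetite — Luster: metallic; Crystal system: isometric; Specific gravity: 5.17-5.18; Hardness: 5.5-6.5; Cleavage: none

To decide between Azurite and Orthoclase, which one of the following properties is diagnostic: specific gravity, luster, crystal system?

Specific gravity: Azurite 3.77-3.83, Orthoclase 2.55-2.63 — different.
Luster: both vitreous — same for both.
Crystal system: both monoclinic — same for both.
Only specific gravity differs between Azurite and Orthoclase among the listed tests.

specific gravity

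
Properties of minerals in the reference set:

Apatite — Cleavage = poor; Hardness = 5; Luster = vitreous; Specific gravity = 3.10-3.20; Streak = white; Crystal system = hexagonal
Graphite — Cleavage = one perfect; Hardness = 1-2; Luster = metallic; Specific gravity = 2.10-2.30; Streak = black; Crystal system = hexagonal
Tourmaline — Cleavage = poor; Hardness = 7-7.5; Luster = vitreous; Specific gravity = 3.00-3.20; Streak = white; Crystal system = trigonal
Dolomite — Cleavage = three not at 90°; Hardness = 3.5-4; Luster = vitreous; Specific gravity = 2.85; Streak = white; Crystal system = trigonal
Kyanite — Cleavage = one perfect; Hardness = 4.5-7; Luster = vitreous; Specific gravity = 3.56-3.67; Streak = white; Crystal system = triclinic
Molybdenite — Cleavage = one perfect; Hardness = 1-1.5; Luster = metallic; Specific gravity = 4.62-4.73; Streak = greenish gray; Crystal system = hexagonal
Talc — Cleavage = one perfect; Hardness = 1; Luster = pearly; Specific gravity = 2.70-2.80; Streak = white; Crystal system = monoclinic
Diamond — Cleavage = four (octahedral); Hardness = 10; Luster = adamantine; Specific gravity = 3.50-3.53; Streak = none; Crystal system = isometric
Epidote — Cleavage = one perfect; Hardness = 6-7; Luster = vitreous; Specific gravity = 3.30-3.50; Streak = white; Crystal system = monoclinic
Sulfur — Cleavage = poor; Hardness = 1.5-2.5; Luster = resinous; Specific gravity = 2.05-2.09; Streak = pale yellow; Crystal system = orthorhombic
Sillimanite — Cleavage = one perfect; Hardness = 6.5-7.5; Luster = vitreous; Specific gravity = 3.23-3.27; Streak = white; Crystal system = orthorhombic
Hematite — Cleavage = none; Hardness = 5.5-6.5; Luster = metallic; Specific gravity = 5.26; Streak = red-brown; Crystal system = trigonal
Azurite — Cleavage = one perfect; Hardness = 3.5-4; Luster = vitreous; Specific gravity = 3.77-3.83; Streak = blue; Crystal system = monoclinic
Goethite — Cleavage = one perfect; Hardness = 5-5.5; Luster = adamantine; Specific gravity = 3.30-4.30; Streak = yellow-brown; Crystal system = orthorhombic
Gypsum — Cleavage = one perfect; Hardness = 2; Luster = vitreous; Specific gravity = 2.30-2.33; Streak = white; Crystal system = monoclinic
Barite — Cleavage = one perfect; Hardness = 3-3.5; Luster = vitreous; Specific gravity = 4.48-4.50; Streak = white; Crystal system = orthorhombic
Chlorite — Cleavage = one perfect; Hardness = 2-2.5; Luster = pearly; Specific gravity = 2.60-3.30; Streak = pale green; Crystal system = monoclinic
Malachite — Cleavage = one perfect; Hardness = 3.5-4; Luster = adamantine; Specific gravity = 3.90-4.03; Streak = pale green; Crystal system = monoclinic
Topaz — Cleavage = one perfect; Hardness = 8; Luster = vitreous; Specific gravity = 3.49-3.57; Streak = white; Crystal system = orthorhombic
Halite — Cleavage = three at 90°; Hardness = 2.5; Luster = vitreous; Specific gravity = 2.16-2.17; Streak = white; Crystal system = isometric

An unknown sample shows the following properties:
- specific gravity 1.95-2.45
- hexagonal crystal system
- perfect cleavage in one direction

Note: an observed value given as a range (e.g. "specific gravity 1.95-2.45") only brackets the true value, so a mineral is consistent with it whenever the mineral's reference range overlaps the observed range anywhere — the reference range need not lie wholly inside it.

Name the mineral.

Specific gravity 1.95-2.45: Graphite, Sulfur, Gypsum, Halite remain.
Hexagonal crystal system: Graphite remains.
Perfect cleavage in one direction: no further eliminations.
Only Graphite satisfies all observations.

Graphite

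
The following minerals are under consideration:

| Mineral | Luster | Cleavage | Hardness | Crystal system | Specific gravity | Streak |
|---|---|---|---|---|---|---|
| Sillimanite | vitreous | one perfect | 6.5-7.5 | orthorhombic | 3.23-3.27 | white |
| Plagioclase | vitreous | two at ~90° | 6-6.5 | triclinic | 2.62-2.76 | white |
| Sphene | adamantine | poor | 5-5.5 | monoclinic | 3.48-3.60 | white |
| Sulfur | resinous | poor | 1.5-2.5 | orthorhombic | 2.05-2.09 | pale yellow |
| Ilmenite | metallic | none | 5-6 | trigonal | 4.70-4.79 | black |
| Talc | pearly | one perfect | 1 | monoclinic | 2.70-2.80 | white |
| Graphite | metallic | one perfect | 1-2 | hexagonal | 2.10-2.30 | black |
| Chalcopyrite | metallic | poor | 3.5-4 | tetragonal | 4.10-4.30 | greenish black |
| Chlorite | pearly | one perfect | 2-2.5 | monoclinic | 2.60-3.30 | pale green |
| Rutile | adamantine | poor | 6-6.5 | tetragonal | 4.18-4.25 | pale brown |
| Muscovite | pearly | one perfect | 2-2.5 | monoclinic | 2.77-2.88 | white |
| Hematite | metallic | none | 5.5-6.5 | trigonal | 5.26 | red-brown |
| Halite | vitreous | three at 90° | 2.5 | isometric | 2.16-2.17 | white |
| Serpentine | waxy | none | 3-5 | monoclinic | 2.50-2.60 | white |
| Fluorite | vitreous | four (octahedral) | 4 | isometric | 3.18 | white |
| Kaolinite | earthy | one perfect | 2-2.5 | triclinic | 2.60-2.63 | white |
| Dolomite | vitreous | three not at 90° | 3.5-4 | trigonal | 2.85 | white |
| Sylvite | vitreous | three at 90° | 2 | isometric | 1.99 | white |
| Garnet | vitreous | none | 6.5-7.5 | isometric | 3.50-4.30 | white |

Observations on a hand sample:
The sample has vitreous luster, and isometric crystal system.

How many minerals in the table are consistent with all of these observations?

Vitreous luster: leaves Sillimanite, Plagioclase, Halite, Fluorite, Dolomite, Sylvite, Garnet.
Isometric crystal system is inconsistent with Sillimanite, Plagioclase, Dolomite.
Remaining candidates: Fluorite, Garnet, Halite, Sylvite.
That is 4 minerals.

4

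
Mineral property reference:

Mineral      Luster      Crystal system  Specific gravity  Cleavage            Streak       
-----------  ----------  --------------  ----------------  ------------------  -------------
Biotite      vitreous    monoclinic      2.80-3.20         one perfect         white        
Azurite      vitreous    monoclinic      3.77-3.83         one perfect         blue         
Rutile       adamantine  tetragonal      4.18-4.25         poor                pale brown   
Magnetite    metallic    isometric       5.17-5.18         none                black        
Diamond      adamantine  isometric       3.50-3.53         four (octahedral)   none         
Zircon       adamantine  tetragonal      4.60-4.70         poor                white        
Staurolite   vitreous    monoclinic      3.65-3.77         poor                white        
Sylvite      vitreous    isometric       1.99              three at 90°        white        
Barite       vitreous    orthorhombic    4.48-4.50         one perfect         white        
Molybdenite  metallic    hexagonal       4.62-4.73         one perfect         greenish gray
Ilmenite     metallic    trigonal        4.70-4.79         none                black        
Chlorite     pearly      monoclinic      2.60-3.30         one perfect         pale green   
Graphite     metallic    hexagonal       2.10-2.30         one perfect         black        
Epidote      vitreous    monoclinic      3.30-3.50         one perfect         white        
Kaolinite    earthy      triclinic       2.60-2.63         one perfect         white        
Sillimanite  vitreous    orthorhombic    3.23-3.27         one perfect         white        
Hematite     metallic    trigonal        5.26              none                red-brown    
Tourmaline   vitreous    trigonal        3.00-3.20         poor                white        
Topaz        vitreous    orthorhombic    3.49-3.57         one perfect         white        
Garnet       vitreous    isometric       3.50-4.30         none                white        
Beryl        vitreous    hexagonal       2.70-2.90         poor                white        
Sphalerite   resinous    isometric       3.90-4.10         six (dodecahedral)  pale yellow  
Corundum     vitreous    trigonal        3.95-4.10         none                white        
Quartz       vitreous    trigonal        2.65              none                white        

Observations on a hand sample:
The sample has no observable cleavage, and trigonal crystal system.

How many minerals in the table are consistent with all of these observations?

4

No observable cleavage — only Magnetite, Ilmenite, Hematite, Garnet, Corundum, Quartz remain.
Trigonal crystal system rules out Magnetite, Garnet.
Remaining candidates: Corundum, Hematite, Ilmenite, Quartz.
That is 4 minerals.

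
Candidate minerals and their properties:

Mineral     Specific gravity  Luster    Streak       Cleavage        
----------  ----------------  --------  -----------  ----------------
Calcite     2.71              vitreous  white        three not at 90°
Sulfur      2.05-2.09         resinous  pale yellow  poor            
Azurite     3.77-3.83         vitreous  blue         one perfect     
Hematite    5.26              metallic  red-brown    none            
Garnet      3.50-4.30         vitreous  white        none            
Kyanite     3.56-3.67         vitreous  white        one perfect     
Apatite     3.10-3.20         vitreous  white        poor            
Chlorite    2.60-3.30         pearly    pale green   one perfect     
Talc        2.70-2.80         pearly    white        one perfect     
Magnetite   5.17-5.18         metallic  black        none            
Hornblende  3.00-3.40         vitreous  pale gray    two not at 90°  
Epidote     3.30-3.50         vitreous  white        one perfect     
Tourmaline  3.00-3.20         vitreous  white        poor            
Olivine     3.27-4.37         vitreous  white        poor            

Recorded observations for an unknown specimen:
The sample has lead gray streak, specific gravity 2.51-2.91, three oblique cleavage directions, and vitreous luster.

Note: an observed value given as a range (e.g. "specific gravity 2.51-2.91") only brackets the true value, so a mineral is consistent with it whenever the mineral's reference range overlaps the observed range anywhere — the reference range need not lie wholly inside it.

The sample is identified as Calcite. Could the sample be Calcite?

Inconsistent

Lead gray streak — Calcite has white streak; inconsistent.
Specific gravity 2.51-2.91 — fits Calcite (SG 2.71).
Three oblique cleavage directions — fits Calcite (cleavage three not at 90°).
Vitreous luster — fits Calcite (vitreous luster).
The streak observation rules out Calcite.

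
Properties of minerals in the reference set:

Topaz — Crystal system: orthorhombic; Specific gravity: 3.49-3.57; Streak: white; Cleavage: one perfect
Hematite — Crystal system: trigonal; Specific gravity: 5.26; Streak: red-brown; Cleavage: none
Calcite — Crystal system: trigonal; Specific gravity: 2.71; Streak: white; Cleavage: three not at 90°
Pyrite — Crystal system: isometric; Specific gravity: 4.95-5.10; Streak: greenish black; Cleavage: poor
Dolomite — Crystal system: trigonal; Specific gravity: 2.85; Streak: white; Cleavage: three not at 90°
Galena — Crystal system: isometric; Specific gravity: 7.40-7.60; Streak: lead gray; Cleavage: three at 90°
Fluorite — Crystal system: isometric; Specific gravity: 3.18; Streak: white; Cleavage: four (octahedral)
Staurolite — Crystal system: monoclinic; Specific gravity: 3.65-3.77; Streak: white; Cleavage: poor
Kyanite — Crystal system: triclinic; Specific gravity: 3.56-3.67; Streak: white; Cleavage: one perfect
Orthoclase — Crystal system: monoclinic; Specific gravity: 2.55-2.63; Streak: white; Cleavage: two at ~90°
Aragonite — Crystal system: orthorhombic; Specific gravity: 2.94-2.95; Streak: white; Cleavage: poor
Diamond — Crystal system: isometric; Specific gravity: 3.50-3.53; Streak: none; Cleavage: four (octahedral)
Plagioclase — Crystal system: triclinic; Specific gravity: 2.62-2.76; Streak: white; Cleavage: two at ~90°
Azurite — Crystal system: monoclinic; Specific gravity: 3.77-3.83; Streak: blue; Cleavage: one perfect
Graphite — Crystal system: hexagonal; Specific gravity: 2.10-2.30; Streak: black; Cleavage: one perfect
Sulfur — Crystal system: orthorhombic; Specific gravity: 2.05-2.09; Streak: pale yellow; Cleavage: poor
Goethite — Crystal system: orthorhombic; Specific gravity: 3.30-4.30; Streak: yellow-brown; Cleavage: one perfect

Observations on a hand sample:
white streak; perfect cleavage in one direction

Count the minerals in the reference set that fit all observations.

2

White streak: Topaz, Calcite, Dolomite, Fluorite, Staurolite, Kyanite, Orthoclase, Aragonite, Plagioclase remain.
Perfect cleavage in one direction: leaves Topaz, Kyanite.
Consistent with every observation: Kyanite, Topaz.
That is 2 minerals.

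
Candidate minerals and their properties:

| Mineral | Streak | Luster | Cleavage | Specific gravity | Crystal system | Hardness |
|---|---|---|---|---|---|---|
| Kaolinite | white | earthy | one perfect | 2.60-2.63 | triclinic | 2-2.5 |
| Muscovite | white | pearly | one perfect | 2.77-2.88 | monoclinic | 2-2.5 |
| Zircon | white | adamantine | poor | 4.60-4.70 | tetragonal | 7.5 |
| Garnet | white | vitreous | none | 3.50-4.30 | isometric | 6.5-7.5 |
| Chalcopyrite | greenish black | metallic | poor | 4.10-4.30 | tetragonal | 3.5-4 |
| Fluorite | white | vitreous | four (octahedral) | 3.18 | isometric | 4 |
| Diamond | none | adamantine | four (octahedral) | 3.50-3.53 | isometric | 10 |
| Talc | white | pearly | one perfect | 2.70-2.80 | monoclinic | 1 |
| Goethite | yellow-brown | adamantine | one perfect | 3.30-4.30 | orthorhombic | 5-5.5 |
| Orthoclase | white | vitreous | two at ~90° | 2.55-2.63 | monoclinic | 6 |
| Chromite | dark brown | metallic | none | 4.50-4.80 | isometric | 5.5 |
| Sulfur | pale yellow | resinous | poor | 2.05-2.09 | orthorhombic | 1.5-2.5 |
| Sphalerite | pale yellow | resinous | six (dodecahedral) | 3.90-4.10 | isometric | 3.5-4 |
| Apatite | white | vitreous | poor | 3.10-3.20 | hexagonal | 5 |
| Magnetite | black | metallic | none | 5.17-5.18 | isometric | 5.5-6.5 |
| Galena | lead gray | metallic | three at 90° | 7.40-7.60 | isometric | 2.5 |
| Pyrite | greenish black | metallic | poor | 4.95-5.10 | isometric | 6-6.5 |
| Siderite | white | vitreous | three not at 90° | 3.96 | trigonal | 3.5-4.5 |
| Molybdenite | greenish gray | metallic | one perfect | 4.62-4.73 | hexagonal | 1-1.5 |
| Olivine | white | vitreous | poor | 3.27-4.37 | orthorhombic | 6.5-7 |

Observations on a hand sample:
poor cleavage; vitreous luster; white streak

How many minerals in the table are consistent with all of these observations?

Poor cleavage: only Zircon, Chalcopyrite, Sulfur, Apatite, Pyrite, Olivine remain.
Vitreous luster: leaves Apatite, Olivine.
White streak: all remaining candidates fit.
Remaining candidates: Apatite, Olivine.
That is 2 minerals.

2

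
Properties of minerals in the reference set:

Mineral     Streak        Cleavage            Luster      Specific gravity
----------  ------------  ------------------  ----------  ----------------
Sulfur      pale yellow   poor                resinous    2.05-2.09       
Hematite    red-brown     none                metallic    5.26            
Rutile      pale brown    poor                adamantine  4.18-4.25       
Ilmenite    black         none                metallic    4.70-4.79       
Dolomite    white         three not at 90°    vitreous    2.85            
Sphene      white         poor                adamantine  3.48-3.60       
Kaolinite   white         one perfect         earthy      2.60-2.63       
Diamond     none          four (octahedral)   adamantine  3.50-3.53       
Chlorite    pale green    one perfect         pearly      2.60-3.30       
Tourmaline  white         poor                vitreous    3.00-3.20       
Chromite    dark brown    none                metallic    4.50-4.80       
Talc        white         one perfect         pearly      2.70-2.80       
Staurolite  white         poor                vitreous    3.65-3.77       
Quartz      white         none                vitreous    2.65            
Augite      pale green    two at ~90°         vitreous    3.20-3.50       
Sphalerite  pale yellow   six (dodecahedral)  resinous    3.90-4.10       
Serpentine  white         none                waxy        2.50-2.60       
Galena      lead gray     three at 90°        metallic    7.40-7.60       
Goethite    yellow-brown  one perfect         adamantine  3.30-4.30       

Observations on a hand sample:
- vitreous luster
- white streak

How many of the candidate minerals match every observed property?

4

Vitreous luster: Dolomite, Tourmaline, Staurolite, Quartz, Augite remain.
White streak excludes Augite.
Remaining candidates: Dolomite, Quartz, Staurolite, Tourmaline.
That is 4 minerals.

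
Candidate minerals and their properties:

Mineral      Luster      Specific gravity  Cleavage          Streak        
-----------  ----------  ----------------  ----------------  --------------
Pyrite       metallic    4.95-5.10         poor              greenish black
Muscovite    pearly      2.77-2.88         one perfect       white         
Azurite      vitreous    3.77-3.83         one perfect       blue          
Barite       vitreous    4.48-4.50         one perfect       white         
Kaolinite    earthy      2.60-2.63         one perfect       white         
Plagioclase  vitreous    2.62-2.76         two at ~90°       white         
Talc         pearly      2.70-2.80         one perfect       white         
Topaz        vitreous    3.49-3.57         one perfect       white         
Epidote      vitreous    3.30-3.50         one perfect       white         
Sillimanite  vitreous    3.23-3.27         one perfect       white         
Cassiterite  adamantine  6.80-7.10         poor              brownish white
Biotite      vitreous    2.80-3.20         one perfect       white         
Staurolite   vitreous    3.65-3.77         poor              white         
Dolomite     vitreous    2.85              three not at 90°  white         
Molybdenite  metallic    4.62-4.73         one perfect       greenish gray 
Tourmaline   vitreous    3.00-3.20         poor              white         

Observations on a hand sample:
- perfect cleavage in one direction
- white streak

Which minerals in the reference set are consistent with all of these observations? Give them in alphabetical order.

Barite, Biotite, Epidote, Kaolinite, Muscovite, Sillimanite, Talc, Topaz

Perfect cleavage in one direction excludes Pyrite, Plagioclase, Cassiterite, Staurolite, Dolomite, Tourmaline.
White streak rules out Azurite, Molybdenite.
Remaining candidates: Barite, Biotite, Epidote, Kaolinite, Muscovite, Sillimanite, Talc, Topaz.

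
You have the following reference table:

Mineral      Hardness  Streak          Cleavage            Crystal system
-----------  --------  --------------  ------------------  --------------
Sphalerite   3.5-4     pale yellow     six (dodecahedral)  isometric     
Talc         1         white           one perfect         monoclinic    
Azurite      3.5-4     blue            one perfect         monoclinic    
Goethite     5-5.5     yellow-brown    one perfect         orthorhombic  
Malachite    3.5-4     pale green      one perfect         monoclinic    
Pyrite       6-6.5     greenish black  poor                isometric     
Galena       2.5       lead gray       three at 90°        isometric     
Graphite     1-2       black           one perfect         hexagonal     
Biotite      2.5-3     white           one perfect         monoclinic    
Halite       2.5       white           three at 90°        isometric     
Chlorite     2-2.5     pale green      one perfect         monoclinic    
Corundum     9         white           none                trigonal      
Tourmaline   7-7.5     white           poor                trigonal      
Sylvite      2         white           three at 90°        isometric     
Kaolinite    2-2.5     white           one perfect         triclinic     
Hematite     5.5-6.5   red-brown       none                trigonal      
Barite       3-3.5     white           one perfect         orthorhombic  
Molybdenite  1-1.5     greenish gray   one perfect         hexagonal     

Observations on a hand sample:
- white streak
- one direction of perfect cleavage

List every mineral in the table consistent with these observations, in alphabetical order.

Barite, Biotite, Kaolinite, Talc

White streak: leaves Talc, Biotite, Halite, Corundum, Tourmaline, Sylvite, Kaolinite, Barite.
One direction of perfect cleavage rules out Halite, Corundum, Tourmaline, Sylvite.
Remaining candidates: Barite, Biotite, Kaolinite, Talc.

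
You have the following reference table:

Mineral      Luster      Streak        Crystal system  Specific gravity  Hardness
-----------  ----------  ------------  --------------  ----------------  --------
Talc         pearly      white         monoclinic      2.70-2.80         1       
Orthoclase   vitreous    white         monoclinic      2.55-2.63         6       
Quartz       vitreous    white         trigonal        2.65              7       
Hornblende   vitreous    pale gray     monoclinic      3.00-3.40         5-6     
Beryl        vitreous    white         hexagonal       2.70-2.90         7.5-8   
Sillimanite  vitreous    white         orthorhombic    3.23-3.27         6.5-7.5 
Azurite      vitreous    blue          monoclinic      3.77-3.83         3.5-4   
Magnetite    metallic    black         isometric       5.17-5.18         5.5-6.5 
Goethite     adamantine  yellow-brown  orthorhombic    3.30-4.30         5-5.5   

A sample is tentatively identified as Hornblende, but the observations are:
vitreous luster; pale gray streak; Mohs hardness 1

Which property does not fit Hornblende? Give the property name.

Vitreous luster: Hornblende has vitreous luster — agrees.
Pale gray streak: Hornblende has pale gray streak — agrees.
Mohs hardness 1: Hornblende has hardness 5-6 — inconsistent.
Everything matches except the hardness.

hardness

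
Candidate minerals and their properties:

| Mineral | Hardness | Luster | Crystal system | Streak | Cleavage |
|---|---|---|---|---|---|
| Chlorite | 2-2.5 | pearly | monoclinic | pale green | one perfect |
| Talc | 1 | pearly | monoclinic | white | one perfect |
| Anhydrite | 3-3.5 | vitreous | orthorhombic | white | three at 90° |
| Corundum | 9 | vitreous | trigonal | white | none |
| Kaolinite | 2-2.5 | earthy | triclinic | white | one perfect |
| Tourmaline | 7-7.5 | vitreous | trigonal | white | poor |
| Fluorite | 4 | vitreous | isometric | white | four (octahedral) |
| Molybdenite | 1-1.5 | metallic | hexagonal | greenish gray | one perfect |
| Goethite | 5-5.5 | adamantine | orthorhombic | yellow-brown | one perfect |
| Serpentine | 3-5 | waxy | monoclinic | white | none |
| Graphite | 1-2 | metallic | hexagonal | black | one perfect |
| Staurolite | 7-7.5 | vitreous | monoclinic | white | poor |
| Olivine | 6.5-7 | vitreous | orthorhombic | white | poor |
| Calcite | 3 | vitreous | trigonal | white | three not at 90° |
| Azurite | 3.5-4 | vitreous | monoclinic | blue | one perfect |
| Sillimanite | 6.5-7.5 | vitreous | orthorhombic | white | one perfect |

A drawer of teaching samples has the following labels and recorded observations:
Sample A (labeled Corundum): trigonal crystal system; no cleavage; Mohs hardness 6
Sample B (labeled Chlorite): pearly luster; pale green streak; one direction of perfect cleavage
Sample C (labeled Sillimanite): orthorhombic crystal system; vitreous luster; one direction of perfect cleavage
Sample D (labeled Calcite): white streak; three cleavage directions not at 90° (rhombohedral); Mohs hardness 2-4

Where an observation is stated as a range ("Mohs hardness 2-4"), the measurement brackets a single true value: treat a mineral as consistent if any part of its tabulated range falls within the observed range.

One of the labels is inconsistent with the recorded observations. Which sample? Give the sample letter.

Sample A: Corundum has hardness 9, but the record shows Mohs hardness 6 — this label is wrong.
Sample B: all recorded properties match Chlorite.
Sample C: all recorded properties match Sillimanite.
Sample D: all recorded properties match Calcite.
Sample A is the mislabeled one.

A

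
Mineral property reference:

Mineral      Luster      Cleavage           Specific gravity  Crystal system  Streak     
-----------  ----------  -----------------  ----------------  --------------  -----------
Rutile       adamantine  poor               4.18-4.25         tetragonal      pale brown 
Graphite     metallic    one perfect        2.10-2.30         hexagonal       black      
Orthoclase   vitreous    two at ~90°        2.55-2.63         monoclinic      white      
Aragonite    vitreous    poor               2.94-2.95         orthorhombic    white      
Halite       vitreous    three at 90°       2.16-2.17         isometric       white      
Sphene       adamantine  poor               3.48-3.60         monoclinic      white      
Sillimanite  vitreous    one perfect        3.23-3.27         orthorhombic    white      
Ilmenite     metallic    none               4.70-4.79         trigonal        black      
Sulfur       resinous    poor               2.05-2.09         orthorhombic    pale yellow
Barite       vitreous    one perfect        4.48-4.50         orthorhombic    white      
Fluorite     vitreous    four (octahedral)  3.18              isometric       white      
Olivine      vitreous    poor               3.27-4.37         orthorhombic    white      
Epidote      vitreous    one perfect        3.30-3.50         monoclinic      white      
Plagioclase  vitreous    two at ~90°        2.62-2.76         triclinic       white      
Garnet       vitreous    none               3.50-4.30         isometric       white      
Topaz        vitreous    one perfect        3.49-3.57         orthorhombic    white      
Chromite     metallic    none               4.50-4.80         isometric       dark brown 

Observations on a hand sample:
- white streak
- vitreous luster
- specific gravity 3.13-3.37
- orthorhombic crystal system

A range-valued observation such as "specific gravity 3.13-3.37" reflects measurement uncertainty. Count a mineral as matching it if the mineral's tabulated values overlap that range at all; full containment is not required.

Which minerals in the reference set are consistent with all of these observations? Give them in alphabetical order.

Olivine, Sillimanite

White streak rules out Rutile, Graphite, Ilmenite, Sulfur, Chromite.
Vitreous luster eliminates Sphene.
Specific gravity 3.13-3.37 — Sillimanite, Fluorite, Olivine, Epidote remain.
Orthorhombic crystal system is inconsistent with Fluorite, Epidote.
Consistent with every observation: Olivine, Sillimanite.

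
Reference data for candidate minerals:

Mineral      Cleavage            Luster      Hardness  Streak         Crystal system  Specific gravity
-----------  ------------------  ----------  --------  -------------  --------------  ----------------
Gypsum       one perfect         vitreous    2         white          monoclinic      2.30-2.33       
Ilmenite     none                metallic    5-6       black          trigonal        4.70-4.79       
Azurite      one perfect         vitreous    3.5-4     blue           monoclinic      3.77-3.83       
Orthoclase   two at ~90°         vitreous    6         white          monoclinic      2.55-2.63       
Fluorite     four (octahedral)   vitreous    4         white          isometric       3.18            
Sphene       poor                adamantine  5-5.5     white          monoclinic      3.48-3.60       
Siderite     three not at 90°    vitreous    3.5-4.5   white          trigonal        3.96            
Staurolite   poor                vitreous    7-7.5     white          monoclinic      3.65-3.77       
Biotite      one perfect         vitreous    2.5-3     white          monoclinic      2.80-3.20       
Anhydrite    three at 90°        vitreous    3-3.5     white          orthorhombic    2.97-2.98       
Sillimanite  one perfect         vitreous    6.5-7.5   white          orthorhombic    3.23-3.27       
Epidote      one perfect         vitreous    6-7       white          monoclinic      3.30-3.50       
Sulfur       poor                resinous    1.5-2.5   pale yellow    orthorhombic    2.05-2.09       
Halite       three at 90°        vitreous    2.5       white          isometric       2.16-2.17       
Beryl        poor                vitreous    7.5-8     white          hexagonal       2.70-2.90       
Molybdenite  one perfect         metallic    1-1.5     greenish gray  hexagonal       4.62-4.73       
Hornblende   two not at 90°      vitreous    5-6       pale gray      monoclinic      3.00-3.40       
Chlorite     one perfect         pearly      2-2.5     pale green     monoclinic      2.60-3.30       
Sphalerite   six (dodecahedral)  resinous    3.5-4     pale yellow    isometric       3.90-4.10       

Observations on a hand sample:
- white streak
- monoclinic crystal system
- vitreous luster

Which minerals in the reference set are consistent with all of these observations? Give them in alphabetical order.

White streak: narrows the field to Gypsum, Orthoclase, Fluorite, Sphene, Siderite, Staurolite, Biotite, Anhydrite, Sillimanite, Epidote, Halite, Beryl.
Monoclinic crystal system is inconsistent with Fluorite, Siderite, Anhydrite, Sillimanite, Halite, Beryl.
Vitreous luster rules out Sphene.
Remaining candidates: Biotite, Epidote, Gypsum, Orthoclase, Staurolite.

Biotite, Epidote, Gypsum, Orthoclase, Staurolite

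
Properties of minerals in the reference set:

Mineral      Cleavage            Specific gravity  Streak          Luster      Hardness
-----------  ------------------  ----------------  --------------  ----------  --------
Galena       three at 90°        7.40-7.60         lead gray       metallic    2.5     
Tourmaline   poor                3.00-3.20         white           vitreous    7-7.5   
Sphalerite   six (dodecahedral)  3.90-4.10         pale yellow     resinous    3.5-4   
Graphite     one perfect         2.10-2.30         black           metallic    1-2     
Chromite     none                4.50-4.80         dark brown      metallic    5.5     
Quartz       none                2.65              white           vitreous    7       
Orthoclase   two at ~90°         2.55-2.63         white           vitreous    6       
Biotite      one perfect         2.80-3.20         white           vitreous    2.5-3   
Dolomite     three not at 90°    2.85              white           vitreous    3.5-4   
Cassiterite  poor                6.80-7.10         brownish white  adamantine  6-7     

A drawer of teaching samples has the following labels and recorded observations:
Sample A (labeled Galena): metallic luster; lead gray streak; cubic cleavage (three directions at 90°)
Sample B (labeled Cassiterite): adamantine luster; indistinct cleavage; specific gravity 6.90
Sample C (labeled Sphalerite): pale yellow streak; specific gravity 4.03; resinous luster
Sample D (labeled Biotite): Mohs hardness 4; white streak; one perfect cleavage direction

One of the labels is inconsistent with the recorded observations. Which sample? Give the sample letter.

D

Sample A: every observation is compatible with the reference values for Galena.
Sample B: every observation is compatible with the reference values for Cassiterite.
Sample C: every observation is compatible with the reference values for Sphalerite.
Sample D: Mohs hardness 4 is outside the reference for Biotite (hardness 2.5-3) — mislabeled.
Only sample D is inconsistent with its label.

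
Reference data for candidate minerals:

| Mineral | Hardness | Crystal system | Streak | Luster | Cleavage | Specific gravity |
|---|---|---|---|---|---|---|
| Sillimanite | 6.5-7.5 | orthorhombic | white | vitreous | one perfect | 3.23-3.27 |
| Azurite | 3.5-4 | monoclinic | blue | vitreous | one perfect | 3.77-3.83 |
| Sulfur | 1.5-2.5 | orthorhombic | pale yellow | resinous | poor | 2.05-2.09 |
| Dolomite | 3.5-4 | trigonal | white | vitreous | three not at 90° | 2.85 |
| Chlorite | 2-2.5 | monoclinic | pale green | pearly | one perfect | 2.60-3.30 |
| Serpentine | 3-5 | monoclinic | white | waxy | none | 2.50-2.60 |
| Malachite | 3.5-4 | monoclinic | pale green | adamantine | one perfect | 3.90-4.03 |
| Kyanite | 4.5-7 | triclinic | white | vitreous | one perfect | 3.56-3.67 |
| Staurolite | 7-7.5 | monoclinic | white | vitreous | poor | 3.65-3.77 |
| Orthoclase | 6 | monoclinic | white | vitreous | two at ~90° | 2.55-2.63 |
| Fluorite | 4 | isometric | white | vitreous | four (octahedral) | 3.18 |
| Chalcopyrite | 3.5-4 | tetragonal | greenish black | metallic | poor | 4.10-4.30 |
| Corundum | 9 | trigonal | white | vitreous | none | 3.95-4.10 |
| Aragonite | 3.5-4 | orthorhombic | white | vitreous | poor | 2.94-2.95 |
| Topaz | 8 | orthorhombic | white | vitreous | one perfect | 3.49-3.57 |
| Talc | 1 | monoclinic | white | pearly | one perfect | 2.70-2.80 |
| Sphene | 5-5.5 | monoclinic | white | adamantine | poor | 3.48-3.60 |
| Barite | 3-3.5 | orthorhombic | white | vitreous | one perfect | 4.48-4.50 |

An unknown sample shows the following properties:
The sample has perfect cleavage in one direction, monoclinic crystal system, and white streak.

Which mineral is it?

Talc

Perfect cleavage in one direction: leaves Sillimanite, Azurite, Chlorite, Malachite, Kyanite, Topaz, Talc, Barite.
Monoclinic crystal system is inconsistent with Sillimanite, Kyanite, Topaz, Barite.
White streak: Talc remains.
The only mineral consistent with every observation is Talc.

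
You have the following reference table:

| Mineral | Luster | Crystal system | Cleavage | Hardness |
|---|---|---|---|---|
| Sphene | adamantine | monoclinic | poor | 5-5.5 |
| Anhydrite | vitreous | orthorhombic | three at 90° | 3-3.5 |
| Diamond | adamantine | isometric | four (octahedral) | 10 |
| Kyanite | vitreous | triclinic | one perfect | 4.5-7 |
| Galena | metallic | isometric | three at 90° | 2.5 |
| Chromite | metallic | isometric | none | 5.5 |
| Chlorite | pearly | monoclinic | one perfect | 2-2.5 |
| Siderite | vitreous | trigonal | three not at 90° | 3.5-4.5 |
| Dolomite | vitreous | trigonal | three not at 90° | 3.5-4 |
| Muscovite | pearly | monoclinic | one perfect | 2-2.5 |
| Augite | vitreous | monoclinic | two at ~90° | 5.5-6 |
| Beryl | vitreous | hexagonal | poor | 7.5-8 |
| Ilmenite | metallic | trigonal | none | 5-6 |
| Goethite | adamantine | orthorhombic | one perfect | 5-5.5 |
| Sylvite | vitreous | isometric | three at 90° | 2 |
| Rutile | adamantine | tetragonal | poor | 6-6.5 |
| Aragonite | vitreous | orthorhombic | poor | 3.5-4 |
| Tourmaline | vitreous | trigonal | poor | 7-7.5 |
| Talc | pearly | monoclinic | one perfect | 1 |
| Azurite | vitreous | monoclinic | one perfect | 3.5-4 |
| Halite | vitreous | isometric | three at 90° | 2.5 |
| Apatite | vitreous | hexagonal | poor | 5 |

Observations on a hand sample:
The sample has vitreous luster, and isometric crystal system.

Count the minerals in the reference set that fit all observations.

2

Vitreous luster — Anhydrite, Kyanite, Siderite, Dolomite, Augite, Beryl, Sylvite, Aragonite, Tourmaline, Azurite, Halite, Apatite remain.
Isometric crystal system — only Sylvite, Halite remain.
Remaining candidates: Halite, Sylvite.
That is 2 minerals.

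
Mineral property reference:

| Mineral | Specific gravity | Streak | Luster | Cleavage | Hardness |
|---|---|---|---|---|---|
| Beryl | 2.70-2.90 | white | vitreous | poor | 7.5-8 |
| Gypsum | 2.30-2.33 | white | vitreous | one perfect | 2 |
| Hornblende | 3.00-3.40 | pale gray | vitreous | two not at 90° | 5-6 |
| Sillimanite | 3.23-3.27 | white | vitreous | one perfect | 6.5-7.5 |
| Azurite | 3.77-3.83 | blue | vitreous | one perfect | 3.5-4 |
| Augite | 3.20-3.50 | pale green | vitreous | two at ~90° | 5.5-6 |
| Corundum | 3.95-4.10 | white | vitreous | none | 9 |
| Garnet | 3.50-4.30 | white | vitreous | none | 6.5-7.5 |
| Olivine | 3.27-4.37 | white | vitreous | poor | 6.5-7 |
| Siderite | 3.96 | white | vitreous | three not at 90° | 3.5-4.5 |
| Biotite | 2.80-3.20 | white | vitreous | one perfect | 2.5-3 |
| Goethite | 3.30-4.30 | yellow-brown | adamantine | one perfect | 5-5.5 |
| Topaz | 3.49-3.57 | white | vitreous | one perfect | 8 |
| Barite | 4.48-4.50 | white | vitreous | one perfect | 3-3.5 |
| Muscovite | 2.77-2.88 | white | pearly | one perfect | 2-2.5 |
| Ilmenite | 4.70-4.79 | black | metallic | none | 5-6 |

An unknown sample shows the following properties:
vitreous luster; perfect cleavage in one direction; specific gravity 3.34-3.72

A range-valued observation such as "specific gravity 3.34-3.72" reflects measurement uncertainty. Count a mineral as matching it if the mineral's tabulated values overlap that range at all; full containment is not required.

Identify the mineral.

Vitreous luster eliminates Goethite, Muscovite, Ilmenite.
Perfect cleavage in one direction: leaves Gypsum, Sillimanite, Azurite, Biotite, Topaz, Barite.
Specific gravity 3.34-3.72: only Topaz remains.
Only Topaz satisfies all observations.

Topaz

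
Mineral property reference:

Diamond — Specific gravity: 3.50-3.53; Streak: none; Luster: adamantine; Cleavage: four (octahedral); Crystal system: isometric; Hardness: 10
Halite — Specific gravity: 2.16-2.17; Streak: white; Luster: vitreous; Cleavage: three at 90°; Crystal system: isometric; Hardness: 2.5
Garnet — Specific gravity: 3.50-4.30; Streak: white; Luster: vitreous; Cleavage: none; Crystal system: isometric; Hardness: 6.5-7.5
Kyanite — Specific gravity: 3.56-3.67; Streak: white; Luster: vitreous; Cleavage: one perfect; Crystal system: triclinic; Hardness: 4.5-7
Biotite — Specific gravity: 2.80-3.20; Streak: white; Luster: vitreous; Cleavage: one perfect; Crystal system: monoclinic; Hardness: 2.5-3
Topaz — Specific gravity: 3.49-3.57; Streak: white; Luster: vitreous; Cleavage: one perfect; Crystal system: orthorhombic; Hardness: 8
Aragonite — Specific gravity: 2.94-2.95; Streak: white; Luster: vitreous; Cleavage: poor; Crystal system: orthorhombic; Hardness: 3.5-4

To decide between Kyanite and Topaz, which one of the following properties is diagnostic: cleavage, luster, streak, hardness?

Cleavage: both one perfect — no difference.
Luster: both vitreous — no difference.
Streak: both white — no difference.
Hardness: Kyanite 4.5-7, Topaz 8 — different.
Hardness is the diagnostic property here.

hardness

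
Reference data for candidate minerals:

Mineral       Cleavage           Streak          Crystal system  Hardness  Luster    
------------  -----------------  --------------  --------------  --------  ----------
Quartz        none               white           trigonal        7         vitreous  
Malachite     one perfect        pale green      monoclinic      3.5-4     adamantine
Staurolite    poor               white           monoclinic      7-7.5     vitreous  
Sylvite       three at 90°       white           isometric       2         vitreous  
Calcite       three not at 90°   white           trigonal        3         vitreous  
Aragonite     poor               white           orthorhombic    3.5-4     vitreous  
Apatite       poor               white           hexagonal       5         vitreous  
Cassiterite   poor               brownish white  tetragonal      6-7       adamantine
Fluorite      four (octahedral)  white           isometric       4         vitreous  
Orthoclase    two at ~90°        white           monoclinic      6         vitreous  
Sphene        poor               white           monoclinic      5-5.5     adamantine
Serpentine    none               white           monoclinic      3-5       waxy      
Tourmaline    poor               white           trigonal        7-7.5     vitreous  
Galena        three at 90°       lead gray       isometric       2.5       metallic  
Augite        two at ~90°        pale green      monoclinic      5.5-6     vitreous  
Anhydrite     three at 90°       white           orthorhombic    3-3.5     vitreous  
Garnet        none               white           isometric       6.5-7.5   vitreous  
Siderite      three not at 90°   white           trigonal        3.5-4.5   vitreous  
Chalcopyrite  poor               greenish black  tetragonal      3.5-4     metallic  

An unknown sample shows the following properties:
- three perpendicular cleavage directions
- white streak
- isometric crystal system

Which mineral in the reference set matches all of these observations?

Sylvite

Three perpendicular cleavage directions — Sylvite, Galena, Anhydrite remain.
White streak eliminates Galena.
Isometric crystal system rules out Anhydrite.
The only mineral consistent with every observation is Sylvite.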